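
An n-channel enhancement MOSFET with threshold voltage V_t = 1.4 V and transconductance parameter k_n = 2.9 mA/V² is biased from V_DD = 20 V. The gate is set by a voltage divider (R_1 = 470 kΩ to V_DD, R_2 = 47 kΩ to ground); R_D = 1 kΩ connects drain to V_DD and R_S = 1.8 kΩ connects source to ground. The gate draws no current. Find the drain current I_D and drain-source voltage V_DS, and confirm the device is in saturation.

I_D ≈ 0.092 mA, V_DS ≈ 20 V

V_G = V_DD·R_2/(R_1+R_2) = 20×47/517 = 1.82 V.
Assume saturation: I_D = (k_n/2)(V_GS − V_t)² with V_GS = V_G − I_D·R_S = 1.82 − 1.8·I_D.
Substituting gives 4.7·I_D² − 3.18·I_D + 0.254 = 0, with roots I_D = 0.0922 or 0.585 mA.
The root I_D = 0.585 mA gives V_GS = 0.765 V ≤ V_t, so take I_D = 0.0922 mA.
Then V_GS = 1.65 V and V_DS = V_DD − I_D(R_D+R_S) = 20 − 0.0922×2.8 = 19.7 V.
Saturation requires V_DS ≥ V_GS − V_t = 0.252 V; 19.7 ≥ 0.252 ✓.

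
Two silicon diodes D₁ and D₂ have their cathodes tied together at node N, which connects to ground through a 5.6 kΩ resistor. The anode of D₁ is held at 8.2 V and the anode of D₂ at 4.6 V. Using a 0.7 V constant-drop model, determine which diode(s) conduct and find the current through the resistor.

Only D₁ conducts; I_R ≈ 1.3 mA

Assume both conduct. Then node N would need to be at both 8.2−0.7 = 7.5 V and 4.6−0.7 = 3.9 V, which is impossible.
Assume only D₁ conducts: V_N = 8.2 − 0.7 = 7.5 V, so I_R = 7.5/5.6 = 1.34 mA.
Check D₂: its anode-to-cathode voltage is 4.6 − 7.5 = -2.9 V < 0.7 V, so it is off. The assumption is consistent.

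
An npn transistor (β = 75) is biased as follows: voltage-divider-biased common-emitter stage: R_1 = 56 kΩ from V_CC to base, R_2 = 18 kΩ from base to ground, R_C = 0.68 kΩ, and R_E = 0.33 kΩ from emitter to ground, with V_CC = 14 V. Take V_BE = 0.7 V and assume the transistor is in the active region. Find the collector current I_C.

Thevenize the base divider: V_Th = V_CC·R_2/(R_1+R_2) = 14×18/74 = 3.41 V, R_Th = R_1‖R_2 = 13.6 kΩ.
Base-emitter loop: V_Th = I_B·R_Th + V_BE + (β+1)I_B·R_E, so I_B = (3.41 − 0.7) / (13.6 + 76×0.33) = 0.0699 mA.
I_C = β·I_B = 75×0.0699 = 5.24 mA, and I_E = (β+1)I_B = 5.31 mA.
V_CE = V_CC − I_C·R_C − I_E·R_E = 14 − 5.24×0.68 − 5.31×0.33 = 8.68 V.
V_CE = 8.68 V > 0.2 V confirms active-region operation.

I_C ≈ 5.2 mA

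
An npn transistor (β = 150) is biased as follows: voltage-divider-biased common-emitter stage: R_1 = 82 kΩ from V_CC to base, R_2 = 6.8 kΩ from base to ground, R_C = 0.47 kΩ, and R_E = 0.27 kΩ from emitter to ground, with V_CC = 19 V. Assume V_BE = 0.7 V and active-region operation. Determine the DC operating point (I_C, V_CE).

I_C ≈ 2.4 mA, V_CE ≈ 17 V

Thevenize the base divider: V_Th = V_CC·R_2/(R_1+R_2) = 19×6.8/88.8 = 1.45 V, R_Th = R_1‖R_2 = 6.28 kΩ.
Base-emitter loop: V_Th = I_B·R_Th + V_BE + (β+1)I_B·R_E, so I_B = (1.45 − 0.7) / (6.28 + 151×0.27) = 0.016 mA.
I_C = β·I_B = 150×0.016 = 2.41 mA, and I_E = (β+1)I_B = 2.42 mA.
V_CE = V_CC − I_C·R_C − I_E·R_E = 19 − 2.41×0.47 − 2.42×0.27 = 17.2 V.
V_CE = 17.2 V > 0.2 V confirms active-region operation.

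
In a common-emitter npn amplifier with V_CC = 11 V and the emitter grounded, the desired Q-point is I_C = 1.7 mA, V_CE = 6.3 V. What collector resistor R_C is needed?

Collector loop: V_CC = I_C·R_C + V_CE.
R_C = (V_CC − V_CE)/I_C = (11 − 6.3)/1.7 = 2.76 kΩ.

R_C ≈ 2.8 kΩ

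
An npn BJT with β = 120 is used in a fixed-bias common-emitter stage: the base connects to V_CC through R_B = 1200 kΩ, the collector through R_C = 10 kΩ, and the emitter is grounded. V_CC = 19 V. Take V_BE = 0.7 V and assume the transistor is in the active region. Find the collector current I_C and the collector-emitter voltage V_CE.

I_C ≈ 1.8 mA, V_CE ≈ 0.7 V

Base loop: V_CC = I_B·R_B + V_BE, so I_B = (19 − 0.7)/1200 kΩ = 0.0153 mA.
In the active region I_C = β·I_B = 120 × 0.0153 = 1.83 mA.
Collector loop: V_CE = V_CC − I_C·R_C = 19 − 1.83×10 = 0.7 V.
Since V_CE = 0.7 V > V_CE(sat) ≈ 0.2 V, the transistor is in the active region as assumed.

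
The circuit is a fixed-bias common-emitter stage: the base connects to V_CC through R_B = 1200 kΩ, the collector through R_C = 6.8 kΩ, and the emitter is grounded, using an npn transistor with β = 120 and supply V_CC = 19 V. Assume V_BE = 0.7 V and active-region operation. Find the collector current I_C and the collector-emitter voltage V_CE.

I_C ≈ 1.8 mA, V_CE ≈ 6.6 V

Base loop: V_CC = I_B·R_B + V_BE, so I_B = (19 − 0.7)/1200 kΩ = 0.0153 mA.
In the active region I_C = β·I_B = 120 × 0.0153 = 1.83 mA.
Collector loop: V_CE = V_CC − I_C·R_C = 19 − 1.83×6.8 = 6.56 V.
Since V_CE = 6.56 V > V_CE(sat) ≈ 0.2 V, the transistor is in the active region as assumed.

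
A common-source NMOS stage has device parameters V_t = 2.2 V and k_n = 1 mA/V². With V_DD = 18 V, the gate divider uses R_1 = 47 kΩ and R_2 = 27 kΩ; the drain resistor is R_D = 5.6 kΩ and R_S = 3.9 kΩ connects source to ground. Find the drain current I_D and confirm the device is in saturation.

I_D ≈ 0.8 mA

V_G = V_DD·R_2/(R_1+R_2) = 18×27/74 = 6.57 V.
Assume saturation: I_D = (k_n/2)(V_GS − V_t)² with V_GS = V_G − I_D·R_S = 6.57 − 3.9·I_D.
Substituting gives 7.6·I_D² − 18·I_D + 9.54 = 0, with roots I_D = 0.796 or 1.57 mA.
The root I_D = 1.57 mA gives V_GS = 0.425 V ≤ V_t, so take I_D = 0.796 mA.
Then V_GS = 3.46 V and V_DS = V_DD − I_D(R_D+R_S) = 18 − 0.796×9.5 = 10.4 V.
Saturation requires V_DS ≥ V_GS − V_t = 1.26 V; 10.4 ≥ 1.26 ✓.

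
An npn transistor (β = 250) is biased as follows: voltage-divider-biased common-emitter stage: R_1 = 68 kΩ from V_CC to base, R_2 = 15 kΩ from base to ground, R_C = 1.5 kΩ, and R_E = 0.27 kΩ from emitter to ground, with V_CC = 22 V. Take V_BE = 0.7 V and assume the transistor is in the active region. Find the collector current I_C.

I_C ≈ 10 mA

Thevenize the base divider: V_Th = V_CC·R_2/(R_1+R_2) = 22×15/83 = 3.98 V, R_Th = R_1‖R_2 = 12.3 kΩ.
Base-emitter loop: V_Th = I_B·R_Th + V_BE + (β+1)I_B·R_E, so I_B = (3.98 − 0.7) / (12.3 + 251×0.27) = 0.0409 mA.
I_C = β·I_B = 250×0.0409 = 10.2 mA, and I_E = (β+1)I_B = 10.3 mA.
V_CE = V_CC − I_C·R_C − I_E·R_E = 22 − 10.2×1.5 − 10.3×0.27 = 3.88 V.
V_CE = 3.88 V > 0.2 V confirms active-region operation.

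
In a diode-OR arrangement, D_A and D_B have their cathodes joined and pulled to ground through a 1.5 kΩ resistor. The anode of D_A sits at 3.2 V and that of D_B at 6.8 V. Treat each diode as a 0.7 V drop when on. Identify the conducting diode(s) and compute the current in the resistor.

Only D_B conducts; I_R ≈ 4.1 mA

Assume both conduct. Then node N would need to be at both 3.2−0.7 = 2.5 V and 6.8−0.7 = 6.1 V, which is impossible.
Assume only D_B conducts: V_N = 6.8 − 0.7 = 6.1 V, so I_R = 6.1/1.5 = 4.07 mA.
Check D_A: its anode-to-cathode voltage is 3.2 − 6.1 = -2.9 V < 0.7 V, so it is off. The assumption is consistent.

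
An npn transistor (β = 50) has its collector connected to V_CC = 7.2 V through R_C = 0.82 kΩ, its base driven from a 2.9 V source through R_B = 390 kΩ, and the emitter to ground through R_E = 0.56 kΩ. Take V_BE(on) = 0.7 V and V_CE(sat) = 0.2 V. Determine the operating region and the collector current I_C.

active; I_C ≈ 0.26 mA

Assume active. Base-emitter loop: I_B = (V_BB − V_BE)/(R_B + (β+1)R_E) = (2.9 − 0.7)/(390 + 51×0.56) = 0.00526 mA.
I_C = β·I_B = 50×0.00526 = 0.263 mA.
V_CE = V_CC − I_C·R_C − I_E·R_E = 7.2 − 0.263×0.82 − 0.268×0.56 = 6.83 V > V_CE(sat), so the active-region assumption holds.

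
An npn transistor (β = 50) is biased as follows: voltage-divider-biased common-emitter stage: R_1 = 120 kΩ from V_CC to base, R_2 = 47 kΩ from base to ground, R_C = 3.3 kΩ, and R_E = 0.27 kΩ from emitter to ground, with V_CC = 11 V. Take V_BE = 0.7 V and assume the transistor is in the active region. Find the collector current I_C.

Thevenize the base divider: V_Th = V_CC·R_2/(R_1+R_2) = 11×47/167 = 3.1 V, R_Th = R_1‖R_2 = 33.8 kΩ.
Base-emitter loop: V_Th = I_B·R_Th + V_BE + (β+1)I_B·R_E, so I_B = (3.1 − 0.7) / (33.8 + 51×0.27) = 0.0504 mA.
I_C = β·I_B = 50×0.0504 = 2.52 mA, and I_E = (β+1)I_B = 2.57 mA.
V_CE = V_CC − I_C·R_C − I_E·R_E = 11 − 2.52×3.3 − 2.57×0.27 = 1.99 V.
V_CE = 1.99 V > 0.2 V confirms active-region operation.

I_C ≈ 2.5 mA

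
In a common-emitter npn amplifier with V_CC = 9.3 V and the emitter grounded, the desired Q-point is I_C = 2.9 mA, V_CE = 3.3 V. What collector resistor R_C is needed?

R_C ≈ 2.1 kΩ

Collector loop: V_CC = I_C·R_C + V_CE.
R_C = (V_CC − V_CE)/I_C = (9.3 − 3.3)/2.9 = 2.07 kΩ.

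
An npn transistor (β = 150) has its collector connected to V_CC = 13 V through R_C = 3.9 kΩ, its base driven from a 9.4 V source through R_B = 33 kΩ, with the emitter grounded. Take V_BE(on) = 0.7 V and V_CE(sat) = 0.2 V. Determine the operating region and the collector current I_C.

saturation; I_C ≈ 3.3 mA

Assume active: I_B = (9.4 − 0.7)/33 = 0.264 mA, giving I_C = β·I_B = 39.5 mA.
But then V_CE = 13 − 39.5×3.9 = -141 V < V_CE(sat) = 0.2 V — impossible in the active region.
So the transistor is saturated. With V_CE = 0.2 V, I_C = (V_CC − 0.2)/R_C = 12.8/3.9 = 3.28 mA.
Check: β·I_B = 39.5 mA > I_C = 3.28 mA, confirming saturation.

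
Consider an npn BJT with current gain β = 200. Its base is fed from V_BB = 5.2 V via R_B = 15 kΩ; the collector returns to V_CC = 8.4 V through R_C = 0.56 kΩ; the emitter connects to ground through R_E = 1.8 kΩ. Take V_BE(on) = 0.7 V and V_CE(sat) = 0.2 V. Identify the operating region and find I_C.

active; I_C ≈ 2.4 mA

Assume active. Base-emitter loop: I_B = (V_BB − V_BE)/(R_B + (β+1)R_E) = (5.2 − 0.7)/(15 + 201×1.8) = 0.0119 mA.
I_C = β·I_B = 200×0.0119 = 2.39 mA.
V_CE = V_CC − I_C·R_C − I_E·R_E = 8.4 − 2.39×0.56 − 2.4×1.8 = 2.74 V > V_CE(sat), so the active-region assumption holds.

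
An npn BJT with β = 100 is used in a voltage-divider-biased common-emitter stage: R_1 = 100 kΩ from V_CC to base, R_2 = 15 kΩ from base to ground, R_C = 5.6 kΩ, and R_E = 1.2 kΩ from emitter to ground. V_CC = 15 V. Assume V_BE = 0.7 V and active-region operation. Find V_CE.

Thevenize the base divider: V_Th = V_CC·R_2/(R_1+R_2) = 15×15/115 = 1.96 V, R_Th = R_1‖R_2 = 13 kΩ.
Base-emitter loop: V_Th = I_B·R_Th + V_BE + (β+1)I_B·R_E, so I_B = (1.96 − 0.7) / (13 + 101×1.2) = 0.00936 mA.
I_C = β·I_B = 100×0.00936 = 0.936 mA, and I_E = (β+1)I_B = 0.945 mA.
V_CE = V_CC − I_C·R_C − I_E·R_E = 15 − 0.936×5.6 − 0.945×1.2 = 8.62 V.
V_CE = 8.62 V > 0.2 V confirms active-region operation.

V_CE ≈ 8.6 V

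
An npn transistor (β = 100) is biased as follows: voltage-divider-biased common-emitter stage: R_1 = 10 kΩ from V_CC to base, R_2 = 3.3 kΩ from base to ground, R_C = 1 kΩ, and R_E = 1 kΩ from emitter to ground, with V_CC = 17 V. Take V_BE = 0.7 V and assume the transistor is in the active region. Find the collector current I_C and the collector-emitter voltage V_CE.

Thevenize the base divider: V_Th = V_CC·R_2/(R_1+R_2) = 17×3.3/13.3 = 4.22 V, R_Th = R_1‖R_2 = 2.48 kΩ.
Base-emitter loop: V_Th = I_B·R_Th + V_BE + (β+1)I_B·R_E, so I_B = (4.22 − 0.7) / (2.48 + 101×1) = 0.034 mA.
I_C = β·I_B = 100×0.034 = 3.4 mA, and I_E = (β+1)I_B = 3.43 mA.
V_CE = V_CC − I_C·R_C − I_E·R_E = 17 − 3.4×1 − 3.43×1 = 10.2 V.
V_CE = 10.2 V > 0.2 V confirms active-region operation.

I_C ≈ 3.4 mA, V_CE ≈ 10 V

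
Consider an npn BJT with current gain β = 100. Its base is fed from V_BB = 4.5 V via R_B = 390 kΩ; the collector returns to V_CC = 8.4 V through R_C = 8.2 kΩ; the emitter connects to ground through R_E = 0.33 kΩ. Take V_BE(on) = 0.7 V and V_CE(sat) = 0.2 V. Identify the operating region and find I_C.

Assume active. Base-emitter loop: I_B = (V_BB − V_BE)/(R_B + (β+1)R_E) = (4.5 − 0.7)/(390 + 101×0.33) = 0.00898 mA.
I_C = β·I_B = 100×0.00898 = 0.898 mA.
V_CE = V_CC − I_C·R_C − I_E·R_E = 8.4 − 0.898×8.2 − 0.907×0.33 = 0.74 V > V_CE(sat), so the active-region assumption holds.

active; I_C ≈ 0.9 mA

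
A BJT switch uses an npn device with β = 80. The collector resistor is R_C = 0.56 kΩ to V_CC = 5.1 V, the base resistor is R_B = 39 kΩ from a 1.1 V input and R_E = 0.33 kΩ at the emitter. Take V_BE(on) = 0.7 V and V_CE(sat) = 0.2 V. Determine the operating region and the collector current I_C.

Assume active. Base-emitter loop: I_B = (V_BB − V_BE)/(R_B + (β+1)R_E) = (1.1 − 0.7)/(39 + 81×0.33) = 0.00609 mA.
I_C = β·I_B = 80×0.00609 = 0.487 mA.
V_CE = V_CC − I_C·R_C − I_E·R_E = 5.1 − 0.487×0.56 − 0.493×0.33 = 4.66 V > V_CE(sat), so the active-region assumption holds.

active; I_C ≈ 0.49 mA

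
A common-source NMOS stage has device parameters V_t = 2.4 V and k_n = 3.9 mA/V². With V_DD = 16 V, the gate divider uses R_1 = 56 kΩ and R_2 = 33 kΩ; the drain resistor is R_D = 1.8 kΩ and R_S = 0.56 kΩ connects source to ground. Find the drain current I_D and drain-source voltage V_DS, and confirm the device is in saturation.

I_D ≈ 3.8 mA, V_DS ≈ 7 V

V_G = V_DD·R_2/(R_1+R_2) = 16×33/89 = 5.93 V.
Assume saturation: I_D = (k_n/2)(V_GS − V_t)² with V_GS = V_G − I_D·R_S = 5.93 − 0.56·I_D.
Substituting gives 0.612·I_D² − 8.72·I_D + 24.3 = 0, with roots I_D = 3.81 or 10.4 mA.
The root I_D = 10.4 mA gives V_GS = 0.0862 V ≤ V_t, so take I_D = 3.81 mA.
Then V_GS = 3.8 V and V_DS = V_DD − I_D(R_D+R_S) = 16 − 3.81×2.36 = 7 V.
Saturation requires V_DS ≥ V_GS − V_t = 1.4 V; 7 ≥ 1.4 ✓.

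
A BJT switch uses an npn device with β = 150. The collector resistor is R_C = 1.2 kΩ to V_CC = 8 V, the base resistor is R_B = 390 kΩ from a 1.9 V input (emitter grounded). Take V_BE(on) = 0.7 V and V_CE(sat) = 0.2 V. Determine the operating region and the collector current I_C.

Assume active. Base-emitter loop: I_B = (V_BB − V_BE)/R_B = (1.9 − 0.7)/390 = 0.00308 mA.
I_C = β·I_B = 150×0.00308 = 0.462 mA.
V_CE = V_CC − I_C·R_C = 8 − 0.462×1.2 = 7.45 V > V_CE(sat), so the active-region assumption holds.

active; I_C ≈ 0.46 mA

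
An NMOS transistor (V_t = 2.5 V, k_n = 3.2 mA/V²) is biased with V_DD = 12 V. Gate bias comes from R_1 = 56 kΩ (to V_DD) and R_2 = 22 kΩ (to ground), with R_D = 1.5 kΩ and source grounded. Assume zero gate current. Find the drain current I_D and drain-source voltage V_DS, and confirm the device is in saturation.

V_G = V_DD·R_2/(R_1+R_2) = 12×22/78 = 3.38 V. With the source grounded, V_GS = V_G = 3.38 V.
Assume saturation: I_D = (k_n/2)(V_GS − V_t)² = (3.2/2)×(3.38 − 2.5)² = 1.6×0.885² = 1.25 mA.
V_DS = V_DD − I_D·R_D = 12 − 1.25×1.5 = 10.1 V.
Saturation requires V_DS ≥ V_GS − V_t = 0.885 V; 10.1 ≥ 0.885 ✓.

I_D ≈ 1.3 mA, V_DS ≈ 10 V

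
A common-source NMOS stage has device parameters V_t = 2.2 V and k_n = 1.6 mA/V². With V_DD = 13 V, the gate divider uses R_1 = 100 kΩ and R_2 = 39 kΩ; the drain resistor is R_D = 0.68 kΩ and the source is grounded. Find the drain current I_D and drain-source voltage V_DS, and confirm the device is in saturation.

I_D ≈ 1.7 mA, V_DS ≈ 12 V

V_G = V_DD·R_2/(R_1+R_2) = 13×39/139 = 3.65 V. With the source grounded, V_GS = V_G = 3.65 V.
Assume saturation: I_D = (k_n/2)(V_GS − V_t)² = (1.6/2)×(3.65 − 2.2)² = 0.8×1.45² = 1.68 mA.
V_DS = V_DD − I_D·R_D = 13 − 1.68×0.68 = 11.9 V.
Saturation requires V_DS ≥ V_GS − V_t = 1.45 V; 11.9 ≥ 1.45 ✓.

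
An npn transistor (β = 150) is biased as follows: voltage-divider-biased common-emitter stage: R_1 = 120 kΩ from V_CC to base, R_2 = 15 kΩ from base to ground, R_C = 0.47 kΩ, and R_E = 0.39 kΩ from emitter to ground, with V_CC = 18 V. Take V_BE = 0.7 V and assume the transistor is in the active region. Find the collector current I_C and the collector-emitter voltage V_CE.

Thevenize the base divider: V_Th = V_CC·R_2/(R_1+R_2) = 18×15/135 = 2 V, R_Th = R_1‖R_2 = 13.3 kΩ.
Base-emitter loop: V_Th = I_B·R_Th + V_BE + (β+1)I_B·R_E, so I_B = (2 − 0.7) / (13.3 + 151×0.39) = 0.018 mA.
I_C = β·I_B = 150×0.018 = 2.7 mA, and I_E = (β+1)I_B = 2.72 mA.
V_CE = V_CC − I_C·R_C − I_E·R_E = 18 − 2.7×0.47 − 2.72×0.39 = 15.7 V.
V_CE = 15.7 V > 0.2 V confirms active-region operation.

I_C ≈ 2.7 mA, V_CE ≈ 16 V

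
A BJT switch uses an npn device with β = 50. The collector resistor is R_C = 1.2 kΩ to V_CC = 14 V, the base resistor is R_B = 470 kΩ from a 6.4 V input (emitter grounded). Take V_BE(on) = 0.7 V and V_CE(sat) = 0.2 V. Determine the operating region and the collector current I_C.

active; I_C ≈ 0.61 mA

Assume active. Base-emitter loop: I_B = (V_BB − V_BE)/R_B = (6.4 − 0.7)/470 = 0.0121 mA.
I_C = β·I_B = 50×0.0121 = 0.606 mA.
V_CE = V_CC − I_C·R_C = 14 − 0.606×1.2 = 13.3 V > V_CE(sat), so the active-region assumption holds.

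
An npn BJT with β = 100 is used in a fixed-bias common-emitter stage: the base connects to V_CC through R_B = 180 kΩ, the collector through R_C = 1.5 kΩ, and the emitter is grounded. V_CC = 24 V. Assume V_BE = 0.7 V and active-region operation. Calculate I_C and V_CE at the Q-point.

I_C ≈ 13 mA, V_CE ≈ 4.6 V

Base loop: V_CC = I_B·R_B + V_BE, so I_B = (24 − 0.7)/180 kΩ = 0.129 mA.
In the active region I_C = β·I_B = 100 × 0.129 = 12.9 mA.
Collector loop: V_CE = V_CC − I_C·R_C = 24 − 12.9×1.5 = 4.58 V.
Since V_CE = 4.58 V > V_CE(sat) ≈ 0.2 V, the transistor is in the active region as assumed.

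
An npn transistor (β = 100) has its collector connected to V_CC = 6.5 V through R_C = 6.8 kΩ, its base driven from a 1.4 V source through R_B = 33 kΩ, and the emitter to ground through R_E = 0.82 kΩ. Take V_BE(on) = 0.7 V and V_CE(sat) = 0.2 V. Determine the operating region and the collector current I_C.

Assume active. Base-emitter loop: I_B = (V_BB − V_BE)/(R_B + (β+1)R_E) = (1.4 − 0.7)/(33 + 101×0.82) = 0.00604 mA.
I_C = β·I_B = 100×0.00604 = 0.604 mA.
V_CE = V_CC − I_C·R_C − I_E·R_E = 6.5 − 0.604×6.8 − 0.61×0.82 = 1.89 V > V_CE(sat), so the active-region assumption holds.

active; I_C ≈ 0.6 mA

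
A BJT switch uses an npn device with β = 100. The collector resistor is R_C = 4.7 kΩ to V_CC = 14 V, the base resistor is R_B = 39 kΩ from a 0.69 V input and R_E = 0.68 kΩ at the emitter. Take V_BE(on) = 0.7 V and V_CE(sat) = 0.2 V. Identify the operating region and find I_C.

V_BB = 0.69 V ≤ V_BE(on) = 0.7 V, so the base-emitter junction is not forward biased.
The transistor is in cutoff: I_B = I_C = 0.

cutoff; I_C ≈ 0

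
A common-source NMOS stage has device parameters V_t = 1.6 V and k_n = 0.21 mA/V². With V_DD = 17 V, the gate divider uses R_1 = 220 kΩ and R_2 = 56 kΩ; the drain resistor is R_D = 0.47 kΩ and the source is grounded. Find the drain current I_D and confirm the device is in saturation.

V_G = V_DD·R_2/(R_1+R_2) = 17×56/276 = 3.45 V. With the source grounded, V_GS = V_G = 3.45 V.
Assume saturation: I_D = (k_n/2)(V_GS − V_t)² = (0.21/2)×(3.45 − 1.6)² = 0.105×1.85² = 0.359 mA.
V_DS = V_DD − I_D·R_D = 17 − 0.359×0.47 = 16.8 V.
Saturation requires V_DS ≥ V_GS − V_t = 1.85 V; 16.8 ≥ 1.85 ✓.

I_D ≈ 0.36 mA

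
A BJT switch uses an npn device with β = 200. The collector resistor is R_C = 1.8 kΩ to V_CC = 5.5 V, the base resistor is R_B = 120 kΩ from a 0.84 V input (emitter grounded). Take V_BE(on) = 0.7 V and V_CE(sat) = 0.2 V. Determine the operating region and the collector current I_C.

active; I_C ≈ 0.23 mA

Assume active. Base-emitter loop: I_B = (V_BB − V_BE)/R_B = (0.84 − 0.7)/120 = 0.00117 mA.
I_C = β·I_B = 200×0.00117 = 0.233 mA.
V_CE = V_CC − I_C·R_C = 5.5 − 0.233×1.8 = 5.08 V > V_CE(sat), so the active-region assumption holds.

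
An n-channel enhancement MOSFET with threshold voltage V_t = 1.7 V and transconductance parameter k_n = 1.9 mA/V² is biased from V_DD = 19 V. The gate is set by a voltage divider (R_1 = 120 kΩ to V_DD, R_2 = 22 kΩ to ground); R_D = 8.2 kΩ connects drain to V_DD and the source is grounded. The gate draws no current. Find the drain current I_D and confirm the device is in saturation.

I_D ≈ 1.5 mA

V_G = V_DD·R_2/(R_1+R_2) = 19×22/142 = 2.94 V. With the source grounded, V_GS = V_G = 2.94 V.
Assume saturation: I_D = (k_n/2)(V_GS − V_t)² = (1.9/2)×(2.94 − 1.7)² = 0.95×1.24² = 1.47 mA.
V_DS = V_DD − I_D·R_D = 19 − 1.47×8.2 = 6.95 V.
Saturation requires V_DS ≥ V_GS − V_t = 1.24 V; 6.95 ≥ 1.24 ✓.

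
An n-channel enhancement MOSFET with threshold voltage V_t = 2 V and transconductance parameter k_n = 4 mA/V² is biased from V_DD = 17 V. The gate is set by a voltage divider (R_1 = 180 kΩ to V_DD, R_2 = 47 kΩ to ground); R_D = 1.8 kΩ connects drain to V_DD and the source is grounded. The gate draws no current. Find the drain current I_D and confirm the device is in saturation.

I_D ≈ 4.6 mA

V_G = V_DD·R_2/(R_1+R_2) = 17×47/227 = 3.52 V. With the source grounded, V_GS = V_G = 3.52 V.
Assume saturation: I_D = (k_n/2)(V_GS − V_t)² = (4/2)×(3.52 − 2)² = 2×1.52² = 4.62 mA.
V_DS = V_DD − I_D·R_D = 17 − 4.62×1.8 = 8.68 V.
Saturation requires V_DS ≥ V_GS − V_t = 1.52 V; 8.68 ≥ 1.52 ✓.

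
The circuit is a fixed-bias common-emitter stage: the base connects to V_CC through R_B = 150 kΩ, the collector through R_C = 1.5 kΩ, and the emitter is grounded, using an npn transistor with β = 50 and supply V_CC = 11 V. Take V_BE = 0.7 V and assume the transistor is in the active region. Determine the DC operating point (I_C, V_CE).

I_C ≈ 3.4 mA, V_CE ≈ 5.8 V

Base loop: V_CC = I_B·R_B + V_BE, so I_B = (11 − 0.7)/150 kΩ = 0.0687 mA.
In the active region I_C = β·I_B = 50 × 0.0687 = 3.43 mA.
Collector loop: V_CE = V_CC − I_C·R_C = 11 − 3.43×1.5 = 5.85 V.
Since V_CE = 5.85 V > V_CE(sat) ≈ 0.2 V, the transistor is in the active region as assumed.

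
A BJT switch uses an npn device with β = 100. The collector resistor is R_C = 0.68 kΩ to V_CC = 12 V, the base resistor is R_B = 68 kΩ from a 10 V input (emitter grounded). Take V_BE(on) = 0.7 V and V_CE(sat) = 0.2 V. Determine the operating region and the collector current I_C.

Assume active. Base-emitter loop: I_B = (V_BB − V_BE)/R_B = (10 − 0.7)/68 = 0.137 mA.
I_C = β·I_B = 100×0.137 = 13.7 mA.
V_CE = V_CC − I_C·R_C = 12 − 13.7×0.68 = 2.7 V > V_CE(sat), so the active-region assumption holds.

active; I_C ≈ 14 mA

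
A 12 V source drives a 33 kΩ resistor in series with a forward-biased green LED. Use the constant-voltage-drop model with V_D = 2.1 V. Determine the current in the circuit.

I ≈ 0.3 mA

KVL around the loop: 12 = V_D + I·R = 2.1 + I × 33 kΩ.
So I = (12 − 2.1) / 33 kΩ = 9.9 / 33 = 0.3 mA.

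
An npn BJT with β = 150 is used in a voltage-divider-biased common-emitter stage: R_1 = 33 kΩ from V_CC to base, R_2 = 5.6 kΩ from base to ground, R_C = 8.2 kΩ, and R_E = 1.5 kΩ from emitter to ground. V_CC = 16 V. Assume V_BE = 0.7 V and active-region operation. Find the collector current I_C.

Thevenize the base divider: V_Th = V_CC·R_2/(R_1+R_2) = 16×5.6/38.6 = 2.32 V, R_Th = R_1‖R_2 = 4.79 kΩ.
Base-emitter loop: V_Th = I_B·R_Th + V_BE + (β+1)I_B·R_E, so I_B = (2.32 − 0.7) / (4.79 + 151×1.5) = 0.00701 mA.
I_C = β·I_B = 150×0.00701 = 1.05 mA, and I_E = (β+1)I_B = 1.06 mA.
V_CE = V_CC − I_C·R_C − I_E·R_E = 16 − 1.05×8.2 − 1.06×1.5 = 5.79 V.
V_CE = 5.79 V > 0.2 V confirms active-region operation.

I_C ≈ 1.1 mA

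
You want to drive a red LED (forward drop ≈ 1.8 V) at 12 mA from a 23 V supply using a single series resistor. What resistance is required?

The resistor drops V_S − V_D = 23 − 1.8 = 21.2 V at 12 mA.
R = 21.2 V / 12 mA = 1.77 kΩ.

R ≈ 1.8 kΩ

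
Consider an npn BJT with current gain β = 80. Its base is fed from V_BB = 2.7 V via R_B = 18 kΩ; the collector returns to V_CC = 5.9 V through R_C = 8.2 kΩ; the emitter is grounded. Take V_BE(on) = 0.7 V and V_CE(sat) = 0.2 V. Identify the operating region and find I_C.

Assume active: I_B = (2.7 − 0.7)/18 = 0.111 mA, giving I_C = β·I_B = 8.89 mA.
But then V_CE = 5.9 − 8.89×8.2 = -67 V < V_CE(sat) = 0.2 V — impossible in the active region.
So the transistor is saturated. With V_CE = 0.2 V, I_C = (V_CC − 0.2)/R_C = 5.7/8.2 = 0.695 mA.
Check: β·I_B = 8.89 mA > I_C = 0.695 mA, confirming saturation.

saturation; I_C ≈ 0.7 mA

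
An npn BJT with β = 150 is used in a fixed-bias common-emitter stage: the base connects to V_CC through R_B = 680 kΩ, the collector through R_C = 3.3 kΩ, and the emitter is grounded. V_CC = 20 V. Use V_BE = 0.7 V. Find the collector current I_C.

I_C ≈ 4.3 mA

Base loop: V_CC = I_B·R_B + V_BE, so I_B = (20 − 0.7)/680 kΩ = 0.0284 mA.
In the active region I_C = β·I_B = 150 × 0.0284 = 4.26 mA.
Collector loop: V_CE = V_CC − I_C·R_C = 20 − 4.26×3.3 = 5.95 V.
Since V_CE = 5.95 V > V_CE(sat) ≈ 0.2 V, the transistor is in the active region as assumed.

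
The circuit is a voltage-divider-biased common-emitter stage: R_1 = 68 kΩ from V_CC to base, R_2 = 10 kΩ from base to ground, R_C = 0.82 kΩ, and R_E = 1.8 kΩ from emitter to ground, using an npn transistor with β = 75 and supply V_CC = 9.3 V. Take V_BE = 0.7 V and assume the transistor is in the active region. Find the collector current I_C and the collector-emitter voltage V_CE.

I_C ≈ 0.25 mA, V_CE ≈ 8.6 V

Thevenize the base divider: V_Th = V_CC·R_2/(R_1+R_2) = 9.3×10/78 = 1.19 V, R_Th = R_1‖R_2 = 8.72 kΩ.
Base-emitter loop: V_Th = I_B·R_Th + V_BE + (β+1)I_B·R_E, so I_B = (1.19 − 0.7) / (8.72 + 76×1.8) = 0.00338 mA.
I_C = β·I_B = 75×0.00338 = 0.254 mA, and I_E = (β+1)I_B = 0.257 mA.
V_CE = V_CC − I_C·R_C − I_E·R_E = 9.3 − 0.254×0.82 − 0.257×1.8 = 8.63 V.
V_CE = 8.63 V > 0.2 V confirms active-region operation.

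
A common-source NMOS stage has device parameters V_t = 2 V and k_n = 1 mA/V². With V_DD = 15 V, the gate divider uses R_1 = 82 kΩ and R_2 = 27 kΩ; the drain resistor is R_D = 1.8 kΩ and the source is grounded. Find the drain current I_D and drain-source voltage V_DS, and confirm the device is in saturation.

V_G = V_DD·R_2/(R_1+R_2) = 15×27/109 = 3.72 V. With the source grounded, V_GS = V_G = 3.72 V.
Assume saturation: I_D = (k_n/2)(V_GS − V_t)² = (1/2)×(3.72 − 2)² = 0.5×1.72² = 1.47 mA.
V_DS = V_DD − I_D·R_D = 15 − 1.47×1.8 = 12.4 V.
Saturation requires V_DS ≥ V_GS − V_t = 1.72 V; 12.4 ≥ 1.72 ✓.

I_D ≈ 1.5 mA, V_DS ≈ 12 V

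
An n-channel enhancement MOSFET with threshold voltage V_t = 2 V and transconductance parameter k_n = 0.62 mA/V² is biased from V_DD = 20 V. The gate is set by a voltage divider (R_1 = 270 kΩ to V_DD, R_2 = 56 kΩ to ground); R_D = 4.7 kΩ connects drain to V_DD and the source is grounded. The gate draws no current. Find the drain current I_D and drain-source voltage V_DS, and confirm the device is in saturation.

I_D ≈ 0.64 mA, V_DS ≈ 17 V

V_G = V_DD·R_2/(R_1+R_2) = 20×56/326 = 3.44 V. With the source grounded, V_GS = V_G = 3.44 V.
Assume saturation: I_D = (k_n/2)(V_GS − V_t)² = (0.62/2)×(3.44 − 2)² = 0.31×1.44² = 0.639 mA.
V_DS = V_DD − I_D·R_D = 20 − 0.639×4.7 = 17 V.
Saturation requires V_DS ≥ V_GS − V_t = 1.44 V; 17 ≥ 1.44 ✓.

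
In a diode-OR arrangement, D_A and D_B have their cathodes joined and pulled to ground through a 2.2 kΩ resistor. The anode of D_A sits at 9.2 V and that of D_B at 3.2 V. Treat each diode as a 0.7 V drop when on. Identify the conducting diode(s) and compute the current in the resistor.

Assume both conduct. Then node N would need to be at both 9.2−0.7 = 8.5 V and 3.2−0.7 = 2.5 V, which is impossible.
Assume only D_A conducts: V_N = 9.2 − 0.7 = 8.5 V, so I_R = 8.5/2.2 = 3.86 mA.
Check D_B: its anode-to-cathode voltage is 3.2 − 8.5 = -5.3 V < 0.7 V, so it is off. The assumption is consistent.

Only D_A conducts; I_R ≈ 3.9 mA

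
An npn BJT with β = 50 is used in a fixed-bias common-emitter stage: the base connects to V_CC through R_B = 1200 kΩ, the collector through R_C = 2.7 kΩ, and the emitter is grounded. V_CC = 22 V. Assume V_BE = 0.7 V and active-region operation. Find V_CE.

Base loop: V_CC = I_B·R_B + V_BE, so I_B = (22 − 0.7)/1200 kΩ = 0.0178 mA.
In the active region I_C = β·I_B = 50 × 0.0178 = 0.888 mA.
Collector loop: V_CE = V_CC − I_C·R_C = 22 − 0.888×2.7 = 19.6 V.
Since V_CE = 19.6 V > V_CE(sat) ≈ 0.2 V, the transistor is in the active region as assumed.

V_CE ≈ 20 V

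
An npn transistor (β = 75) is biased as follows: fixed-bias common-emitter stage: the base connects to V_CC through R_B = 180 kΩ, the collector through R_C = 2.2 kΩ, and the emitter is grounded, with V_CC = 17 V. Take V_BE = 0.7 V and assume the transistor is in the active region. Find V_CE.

Base loop: V_CC = I_B·R_B + V_BE, so I_B = (17 − 0.7)/180 kΩ = 0.0906 mA.
In the active region I_C = β·I_B = 75 × 0.0906 = 6.79 mA.
Collector loop: V_CE = V_CC − I_C·R_C = 17 − 6.79×2.2 = 2.06 V.
Since V_CE = 2.06 V > V_CE(sat) ≈ 0.2 V, the transistor is in the active region as assumed.

V_CE ≈ 2.1 V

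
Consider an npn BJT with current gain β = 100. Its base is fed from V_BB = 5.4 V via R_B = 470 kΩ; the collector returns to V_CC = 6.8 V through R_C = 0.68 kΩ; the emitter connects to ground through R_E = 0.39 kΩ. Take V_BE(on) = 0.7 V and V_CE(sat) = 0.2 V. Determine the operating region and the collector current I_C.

Assume active. Base-emitter loop: I_B = (V_BB − V_BE)/(R_B + (β+1)R_E) = (5.4 − 0.7)/(470 + 101×0.39) = 0.00923 mA.
I_C = β·I_B = 100×0.00923 = 0.923 mA.
V_CE = V_CC − I_C·R_C − I_E·R_E = 6.8 − 0.923×0.68 − 0.932×0.39 = 5.81 V > V_CE(sat), so the active-region assumption holds.

active; I_C ≈ 0.92 mA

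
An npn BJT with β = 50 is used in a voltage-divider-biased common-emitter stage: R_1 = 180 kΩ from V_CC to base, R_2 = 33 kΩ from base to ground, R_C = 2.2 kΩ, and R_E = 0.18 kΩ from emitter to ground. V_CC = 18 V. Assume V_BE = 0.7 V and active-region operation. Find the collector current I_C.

Thevenize the base divider: V_Th = V_CC·R_2/(R_1+R_2) = 18×33/213 = 2.79 V, R_Th = R_1‖R_2 = 27.9 kΩ.
Base-emitter loop: V_Th = I_B·R_Th + V_BE + (β+1)I_B·R_E, so I_B = (2.79 − 0.7) / (27.9 + 51×0.18) = 0.0563 mA.
I_C = β·I_B = 50×0.0563 = 2.82 mA, and I_E = (β+1)I_B = 2.87 mA.
V_CE = V_CC − I_C·R_C − I_E·R_E = 18 − 2.82×2.2 − 2.87×0.18 = 11.3 V.
V_CE = 11.3 V > 0.2 V confirms active-region operation.

I_C ≈ 2.8 mA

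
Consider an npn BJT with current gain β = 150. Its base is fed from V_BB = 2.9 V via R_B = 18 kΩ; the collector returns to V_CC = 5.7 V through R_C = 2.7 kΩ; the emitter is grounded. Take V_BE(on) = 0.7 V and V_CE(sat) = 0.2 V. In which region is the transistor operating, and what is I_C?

saturation; I_C ≈ 2 mA

Assume active: I_B = (2.9 − 0.7)/18 = 0.122 mA, giving I_C = β·I_B = 18.3 mA.
But then V_CE = 5.7 − 18.3×2.7 = -43.8 V < V_CE(sat) = 0.2 V — impossible in the active region.
So the transistor is saturated. With V_CE = 0.2 V, I_C = (V_CC − 0.2)/R_C = 5.5/2.7 = 2.04 mA.
Check: β·I_B = 18.3 mA > I_C = 2.04 mA, confirming saturation.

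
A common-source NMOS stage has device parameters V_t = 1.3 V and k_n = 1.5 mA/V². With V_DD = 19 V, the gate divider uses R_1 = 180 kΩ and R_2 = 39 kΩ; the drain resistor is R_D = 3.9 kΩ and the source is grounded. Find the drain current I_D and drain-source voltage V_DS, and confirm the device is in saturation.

I_D ≈ 3.3 mA, V_DS ≈ 6.3 V

V_G = V_DD·R_2/(R_1+R_2) = 19×39/219 = 3.38 V. With the source grounded, V_GS = V_G = 3.38 V.
Assume saturation: I_D = (k_n/2)(V_GS − V_t)² = (1.5/2)×(3.38 − 1.3)² = 0.75×2.08² = 3.26 mA.
V_DS = V_DD − I_D·R_D = 19 − 3.26×3.9 = 6.3 V.
Saturation requires V_DS ≥ V_GS − V_t = 2.08 V; 6.3 ≥ 2.08 ✓.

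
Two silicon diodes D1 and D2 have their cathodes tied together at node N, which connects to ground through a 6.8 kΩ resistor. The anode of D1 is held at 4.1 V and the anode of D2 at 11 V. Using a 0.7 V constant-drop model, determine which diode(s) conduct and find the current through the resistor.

Assume both conduct. Then node N would need to be at both 4.1−0.7 = 3.4 V and 11−0.7 = 10.3 V, which is impossible.
Assume only D2 conducts: V_N = 11 − 0.7 = 10.3 V, so I_R = 10.3/6.8 = 1.51 mA.
Check D1: its anode-to-cathode voltage is 4.1 − 10.3 = -6.2 V < 0.7 V, so it is off. The assumption is consistent.

Only D2 conducts; I_R ≈ 1.5 mA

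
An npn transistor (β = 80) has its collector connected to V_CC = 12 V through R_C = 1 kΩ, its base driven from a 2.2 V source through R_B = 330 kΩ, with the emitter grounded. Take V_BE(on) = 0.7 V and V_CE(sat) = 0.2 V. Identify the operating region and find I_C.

active; I_C ≈ 0.36 mA

Assume active. Base-emitter loop: I_B = (V_BB − V_BE)/R_B = (2.2 − 0.7)/330 = 0.00455 mA.
I_C = β·I_B = 80×0.00455 = 0.364 mA.
V_CE = V_CC − I_C·R_C = 12 − 0.364×1 = 11.6 V > V_CE(sat), so the active-region assumption holds.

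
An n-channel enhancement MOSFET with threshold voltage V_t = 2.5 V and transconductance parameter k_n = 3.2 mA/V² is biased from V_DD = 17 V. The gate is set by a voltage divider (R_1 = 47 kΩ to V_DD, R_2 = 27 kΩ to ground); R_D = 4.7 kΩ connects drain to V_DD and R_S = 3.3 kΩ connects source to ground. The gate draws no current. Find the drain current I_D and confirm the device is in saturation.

V_G = V_DD·R_2/(R_1+R_2) = 17×27/74 = 6.2 V.
Assume saturation: I_D = (k_n/2)(V_GS − V_t)² with V_GS = V_G − I_D·R_S = 6.2 − 3.3·I_D.
Substituting gives 17.4·I_D² − 40.1·I_D + 21.9 = 0, with roots I_D = 0.895 or 1.41 mA.
The root I_D = 1.41 mA gives V_GS = 1.56 V ≤ V_t, so take I_D = 0.895 mA.
Then V_GS = 3.25 V and V_DS = V_DD − I_D(R_D+R_S) = 17 − 0.895×8 = 9.84 V.
Saturation requires V_DS ≥ V_GS − V_t = 0.748 V; 9.84 ≥ 0.748 ✓.

I_D ≈ 0.9 mA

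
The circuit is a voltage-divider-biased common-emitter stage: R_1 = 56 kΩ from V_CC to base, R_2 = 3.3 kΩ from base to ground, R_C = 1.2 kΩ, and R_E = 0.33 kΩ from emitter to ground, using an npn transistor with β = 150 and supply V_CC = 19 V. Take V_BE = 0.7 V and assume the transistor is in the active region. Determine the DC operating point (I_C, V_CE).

Thevenize the base divider: V_Th = V_CC·R_2/(R_1+R_2) = 19×3.3/59.3 = 1.06 V, R_Th = R_1‖R_2 = 3.12 kΩ.
Base-emitter loop: V_Th = I_B·R_Th + V_BE + (β+1)I_B·R_E, so I_B = (1.06 − 0.7) / (3.12 + 151×0.33) = 0.00675 mA.
I_C = β·I_B = 150×0.00675 = 1.01 mA, and I_E = (β+1)I_B = 1.02 mA.
V_CE = V_CC − I_C·R_C − I_E·R_E = 19 − 1.01×1.2 − 1.02×0.33 = 17.4 V.
V_CE = 17.4 V > 0.2 V confirms active-region operation.

I_C ≈ 1 mA, V_CE ≈ 17 V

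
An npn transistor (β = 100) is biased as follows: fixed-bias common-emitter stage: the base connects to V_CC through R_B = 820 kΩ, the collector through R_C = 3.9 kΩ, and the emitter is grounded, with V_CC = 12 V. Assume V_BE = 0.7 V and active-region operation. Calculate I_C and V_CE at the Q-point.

Base loop: V_CC = I_B·R_B + V_BE, so I_B = (12 − 0.7)/820 kΩ = 0.0138 mA.
In the active region I_C = β·I_B = 100 × 0.0138 = 1.38 mA.
Collector loop: V_CE = V_CC − I_C·R_C = 12 − 1.38×3.9 = 6.63 V.
Since V_CE = 6.63 V > V_CE(sat) ≈ 0.2 V, the transistor is in the active region as assumed.

I_C ≈ 1.4 mA, V_CE ≈ 6.6 V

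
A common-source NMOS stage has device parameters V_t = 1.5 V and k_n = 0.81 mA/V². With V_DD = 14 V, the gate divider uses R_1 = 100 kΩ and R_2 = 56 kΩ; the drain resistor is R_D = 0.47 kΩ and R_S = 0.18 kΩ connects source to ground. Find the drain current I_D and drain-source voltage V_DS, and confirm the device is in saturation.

V_G = V_DD·R_2/(R_1+R_2) = 14×56/156 = 5.03 V.
Assume saturation: I_D = (k_n/2)(V_GS − V_t)² with V_GS = V_G − I_D·R_S = 5.03 − 0.18·I_D.
Substituting gives 0.0131·I_D² − 1.51·I_D + 5.03 = 0, with roots I_D = 3.43 or 112 mA.
The root I_D = 112 mA gives V_GS = -15.1 V ≤ V_t, so take I_D = 3.43 mA.
Then V_GS = 4.41 V and V_DS = V_DD − I_D(R_D+R_S) = 14 − 3.43×0.65 = 11.8 V.
Saturation requires V_DS ≥ V_GS − V_t = 2.91 V; 11.8 ≥ 2.91 ✓.

I_D ≈ 3.4 mA, V_DS ≈ 12 V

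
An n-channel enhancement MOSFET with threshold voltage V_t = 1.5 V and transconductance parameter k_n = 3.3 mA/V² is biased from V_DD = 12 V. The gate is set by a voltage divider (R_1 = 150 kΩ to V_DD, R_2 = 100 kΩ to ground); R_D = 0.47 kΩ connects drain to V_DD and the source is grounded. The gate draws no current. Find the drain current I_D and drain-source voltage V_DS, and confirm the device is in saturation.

V_G = V_DD·R_2/(R_1+R_2) = 12×100/250 = 4.8 V. With the source grounded, V_GS = V_G = 4.8 V.
Assume saturation: I_D = (k_n/2)(V_GS − V_t)² = (3.3/2)×(4.8 − 1.5)² = 1.65×3.3² = 18 mA.
V_DS = V_DD − I_D·R_D = 12 − 18×0.47 = 3.55 V.
Saturation requires V_DS ≥ V_GS − V_t = 3.3 V; 3.55 ≥ 3.3 ✓.

I_D ≈ 18 mA, V_DS ≈ 3.6 V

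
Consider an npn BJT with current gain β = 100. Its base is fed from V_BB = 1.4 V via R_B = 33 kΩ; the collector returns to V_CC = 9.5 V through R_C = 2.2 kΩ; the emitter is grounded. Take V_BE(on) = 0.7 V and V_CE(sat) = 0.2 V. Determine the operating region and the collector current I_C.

Assume active. Base-emitter loop: I_B = (V_BB − V_BE)/R_B = (1.4 − 0.7)/33 = 0.0212 mA.
I_C = β·I_B = 100×0.0212 = 2.12 mA.
V_CE = V_CC − I_C·R_C = 9.5 − 2.12×2.2 = 4.83 V > V_CE(sat), so the active-region assumption holds.

active; I_C ≈ 2.1 mA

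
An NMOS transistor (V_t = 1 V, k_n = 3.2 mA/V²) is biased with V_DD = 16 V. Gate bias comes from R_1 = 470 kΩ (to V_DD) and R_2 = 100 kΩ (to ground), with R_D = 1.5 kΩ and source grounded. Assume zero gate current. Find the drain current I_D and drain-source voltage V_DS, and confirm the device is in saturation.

V_G = V_DD·R_2/(R_1+R_2) = 16×100/570 = 2.81 V. With the source grounded, V_GS = V_G = 2.81 V.
Assume saturation: I_D = (k_n/2)(V_GS − V_t)² = (3.2/2)×(2.81 − 1)² = 1.6×1.81² = 5.22 mA.
V_DS = V_DD − I_D·R_D = 16 − 5.22×1.5 = 8.16 V.
Saturation requires V_DS ≥ V_GS − V_t = 1.81 V; 8.16 ≥ 1.81 ✓.

I_D ≈ 5.2 mA, V_DS ≈ 8.2 V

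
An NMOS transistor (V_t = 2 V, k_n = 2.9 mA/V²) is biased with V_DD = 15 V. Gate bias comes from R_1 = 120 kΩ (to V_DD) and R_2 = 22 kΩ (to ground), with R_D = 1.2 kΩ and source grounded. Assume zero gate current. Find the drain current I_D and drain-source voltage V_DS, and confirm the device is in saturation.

V_G = V_DD·R_2/(R_1+R_2) = 15×22/142 = 2.32 V. With the source grounded, V_GS = V_G = 2.32 V.
Assume saturation: I_D = (k_n/2)(V_GS − V_t)² = (2.9/2)×(2.32 − 2)² = 1.45×0.324² = 0.152 mA.
V_DS = V_DD − I_D·R_D = 15 − 0.152×1.2 = 14.8 V.
Saturation requires V_DS ≥ V_GS − V_t = 0.324 V; 14.8 ≥ 0.324 ✓.

I_D ≈ 0.15 mA, V_DS ≈ 15 V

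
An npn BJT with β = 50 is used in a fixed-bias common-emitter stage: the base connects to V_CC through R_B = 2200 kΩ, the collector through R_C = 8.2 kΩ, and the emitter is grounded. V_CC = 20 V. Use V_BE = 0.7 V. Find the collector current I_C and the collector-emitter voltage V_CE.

Base loop: V_CC = I_B·R_B + V_BE, so I_B = (20 − 0.7)/2200 kΩ = 0.00877 mA.
In the active region I_C = β·I_B = 50 × 0.00877 = 0.439 mA.
Collector loop: V_CE = V_CC − I_C·R_C = 20 − 0.439×8.2 = 16.4 V.
Since V_CE = 16.4 V > V_CE(sat) ≈ 0.2 V, the transistor is in the active region as assumed.

I_C ≈ 0.44 mA, V_CE ≈ 16 V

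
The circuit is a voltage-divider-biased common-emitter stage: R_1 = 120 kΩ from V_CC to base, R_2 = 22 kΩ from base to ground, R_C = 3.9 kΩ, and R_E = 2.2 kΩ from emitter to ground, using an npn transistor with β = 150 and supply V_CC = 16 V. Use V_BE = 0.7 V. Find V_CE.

V_CE ≈ 11 V

Thevenize the base divider: V_Th = V_CC·R_2/(R_1+R_2) = 16×22/142 = 2.48 V, R_Th = R_1‖R_2 = 18.6 kΩ.
Base-emitter loop: V_Th = I_B·R_Th + V_BE + (β+1)I_B·R_E, so I_B = (2.48 − 0.7) / (18.6 + 151×2.2) = 0.00507 mA.
I_C = β·I_B = 150×0.00507 = 0.761 mA, and I_E = (β+1)I_B = 0.766 mA.
V_CE = V_CC − I_C·R_C − I_E·R_E = 16 − 0.761×3.9 − 0.766×2.2 = 11.3 V.
V_CE = 11.3 V > 0.2 V confirms active-region operation.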